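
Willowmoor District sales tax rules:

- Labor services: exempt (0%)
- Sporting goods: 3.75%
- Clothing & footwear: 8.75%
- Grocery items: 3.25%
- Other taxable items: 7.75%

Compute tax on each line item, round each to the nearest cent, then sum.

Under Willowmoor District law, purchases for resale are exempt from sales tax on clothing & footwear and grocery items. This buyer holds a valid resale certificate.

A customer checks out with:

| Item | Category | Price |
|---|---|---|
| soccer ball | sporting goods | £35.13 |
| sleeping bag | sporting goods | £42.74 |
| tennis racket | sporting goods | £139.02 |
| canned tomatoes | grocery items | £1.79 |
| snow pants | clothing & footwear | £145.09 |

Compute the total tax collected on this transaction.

£8.13

Soccer ball £35.13: sporting goods → 3.75% → £1.32
Sleeping bag £42.74: sporting goods → 3.75% → £1.60
Tennis racket £139.02: sporting goods → 3.75% → £5.21
Canned tomatoes £1.79: grocery items, buyer-exempt → 0% → £0.00
Snow pants £145.09: clothing & footwear, buyer-exempt → 0% → £0.00
Total tax = £1.32 + £1.60 + £5.21 = £8.13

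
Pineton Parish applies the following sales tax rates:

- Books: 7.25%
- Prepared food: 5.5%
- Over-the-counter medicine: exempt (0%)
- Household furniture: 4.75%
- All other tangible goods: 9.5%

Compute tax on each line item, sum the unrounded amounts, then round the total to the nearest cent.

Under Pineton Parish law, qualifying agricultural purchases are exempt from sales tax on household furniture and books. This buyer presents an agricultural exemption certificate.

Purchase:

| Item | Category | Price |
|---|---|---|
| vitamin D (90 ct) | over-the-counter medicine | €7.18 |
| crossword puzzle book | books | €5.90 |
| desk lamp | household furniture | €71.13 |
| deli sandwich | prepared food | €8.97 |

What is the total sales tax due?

€0.49

Vitamin D (90 ct) €7.18: over-the-counter medicine → 0% → €0.00
Crossword puzzle book €5.90: books, buyer-exempt → 0% → €0.00
Desk lamp €71.13: household furniture, buyer-exempt → 0% → €0.00
Deli sandwich €8.97: prepared food → 5.5% → €0.49335
Unrounded tax sum = €0.49335 → €0.49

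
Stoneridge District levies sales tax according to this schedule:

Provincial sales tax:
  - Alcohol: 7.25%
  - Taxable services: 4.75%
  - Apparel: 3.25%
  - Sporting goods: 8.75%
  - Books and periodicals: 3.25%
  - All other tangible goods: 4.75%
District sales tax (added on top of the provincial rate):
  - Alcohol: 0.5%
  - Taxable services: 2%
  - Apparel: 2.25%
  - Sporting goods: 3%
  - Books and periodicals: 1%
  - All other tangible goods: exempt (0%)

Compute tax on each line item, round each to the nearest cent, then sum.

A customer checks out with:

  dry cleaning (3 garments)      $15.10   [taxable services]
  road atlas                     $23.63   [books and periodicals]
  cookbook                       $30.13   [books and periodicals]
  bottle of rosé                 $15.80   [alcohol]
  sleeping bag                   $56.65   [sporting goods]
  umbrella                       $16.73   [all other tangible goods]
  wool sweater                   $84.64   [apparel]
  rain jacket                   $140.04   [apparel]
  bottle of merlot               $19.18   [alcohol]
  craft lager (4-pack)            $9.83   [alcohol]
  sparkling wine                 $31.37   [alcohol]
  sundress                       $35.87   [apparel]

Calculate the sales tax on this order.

Dry cleaning (3 garments) $15.10: taxable services → 4.75% + 2% district = 6.75% → $1.02
Road atlas $23.63: books and periodicals → 3.25% + 1% district = 4.25% → $1.00
Cookbook $30.13: books and periodicals → 3.25% + 1% district = 4.25% → $1.28
Bottle of rosé $15.80: alcohol → 7.25% + 0.5% district = 7.75% → $1.22
Sleeping bag $56.65: sporting goods → 8.75% + 3% district = 11.75% → $6.66
Umbrella $16.73: all other tangible goods → 4.75% + 0% district = 4.75% → $0.79
Wool sweater $84.64: apparel → 3.25% + 2.25% district = 5.5% → $4.66
Rain jacket $140.04: apparel → 3.25% + 2.25% district = 5.5% → $7.70
Bottle of merlot $19.18: alcohol → 7.25% + 0.5% district = 7.75% → $1.49
Craft lager (4-pack) $9.83: alcohol → 7.25% + 0.5% district = 7.75% → $0.76
Sparkling wine $31.37: alcohol → 7.25% + 0.5% district = 7.75% → $2.43
Sundress $35.87: apparel → 3.25% + 2.25% district = 5.5% → $1.97
Total tax = $1.02 + $1.00 + $1.28 + $1.22 + $6.66 + $0.79 + $4.66 + $7.70 + $1.49 + $0.76 + $2.43 + $1.97 = $30.98

$30.98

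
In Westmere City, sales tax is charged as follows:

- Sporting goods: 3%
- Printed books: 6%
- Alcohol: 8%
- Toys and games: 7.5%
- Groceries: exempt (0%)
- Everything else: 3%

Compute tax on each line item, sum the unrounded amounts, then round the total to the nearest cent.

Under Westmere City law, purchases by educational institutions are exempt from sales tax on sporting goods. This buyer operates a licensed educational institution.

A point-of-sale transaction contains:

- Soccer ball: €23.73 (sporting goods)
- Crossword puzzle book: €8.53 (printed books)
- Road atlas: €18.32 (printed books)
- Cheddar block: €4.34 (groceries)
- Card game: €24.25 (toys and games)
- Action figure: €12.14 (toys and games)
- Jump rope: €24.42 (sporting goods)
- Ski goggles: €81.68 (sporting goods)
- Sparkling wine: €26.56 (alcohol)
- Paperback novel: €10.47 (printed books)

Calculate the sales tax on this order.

€7.09

Soccer ball €23.73: sporting goods, buyer-exempt → 0% → €0.00
Crossword puzzle book €8.53: printed books → 6% → €0.5118
Road atlas €18.32: printed books → 6% → €1.0992
Cheddar block €4.34: groceries → 0% → €0.00
Card game €24.25: toys and games → 7.5% → €1.81875
Action figure €12.14: toys and games → 7.5% → €0.9105
Jump rope €24.42: sporting goods, buyer-exempt → 0% → €0.00
Ski goggles €81.68: sporting goods, buyer-exempt → 0% → €0.00
Sparkling wine €26.56: alcohol → 8% → €2.1248
Paperback novel €10.47: printed books → 6% → €0.6282
Unrounded tax sum = €7.09325 → €7.09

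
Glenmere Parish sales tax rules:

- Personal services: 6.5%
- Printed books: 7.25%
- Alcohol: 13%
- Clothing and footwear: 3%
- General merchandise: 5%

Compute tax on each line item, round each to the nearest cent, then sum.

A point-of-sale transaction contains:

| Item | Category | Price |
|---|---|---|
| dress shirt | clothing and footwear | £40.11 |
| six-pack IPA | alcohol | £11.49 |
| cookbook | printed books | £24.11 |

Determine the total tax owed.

Dress shirt £40.11: clothing and footwear → 3% → £1.20
Six-pack IPA £11.49: alcohol → 13% → £1.49
Cookbook £24.11: printed books → 7.25% → £1.75
Total tax = £1.20 + £1.49 + £1.75 = £4.44

£4.44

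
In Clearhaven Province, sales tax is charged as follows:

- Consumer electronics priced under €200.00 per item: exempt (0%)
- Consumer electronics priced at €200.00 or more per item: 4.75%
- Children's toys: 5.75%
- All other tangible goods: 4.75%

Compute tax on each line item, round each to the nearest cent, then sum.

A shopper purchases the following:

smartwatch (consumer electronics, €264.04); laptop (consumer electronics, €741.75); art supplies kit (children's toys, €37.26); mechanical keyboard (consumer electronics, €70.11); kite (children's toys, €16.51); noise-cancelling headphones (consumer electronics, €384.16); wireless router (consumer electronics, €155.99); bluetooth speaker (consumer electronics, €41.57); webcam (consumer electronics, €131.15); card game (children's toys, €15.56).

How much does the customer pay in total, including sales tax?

Smartwatch €264.04: consumer electronics, €200.00 or more → 4.75% → €12.54
Laptop €741.75: consumer electronics, €200.00 or more → 4.75% → €35.23
Art supplies kit €37.26: children's toys → 5.75% → €2.14
Mechanical keyboard €70.11: consumer electronics, under €200.00 → 0% → €0.00
Kite €16.51: children's toys → 5.75% → €0.95
Noise-cancelling headphones €384.16: consumer electronics, €200.00 or more → 4.75% → €18.25
Wireless router €155.99: consumer electronics, under €200.00 → 0% → €0.00
Bluetooth speaker €41.57: consumer electronics, under €200.00 → 0% → €0.00
Webcam €131.15: consumer electronics, under €200.00 → 0% → €0.00
Card game €15.56: children's toys → 5.75% → €0.89
Subtotal = €1858.10; tax = €70.00; total due = €1928.10

€1928.10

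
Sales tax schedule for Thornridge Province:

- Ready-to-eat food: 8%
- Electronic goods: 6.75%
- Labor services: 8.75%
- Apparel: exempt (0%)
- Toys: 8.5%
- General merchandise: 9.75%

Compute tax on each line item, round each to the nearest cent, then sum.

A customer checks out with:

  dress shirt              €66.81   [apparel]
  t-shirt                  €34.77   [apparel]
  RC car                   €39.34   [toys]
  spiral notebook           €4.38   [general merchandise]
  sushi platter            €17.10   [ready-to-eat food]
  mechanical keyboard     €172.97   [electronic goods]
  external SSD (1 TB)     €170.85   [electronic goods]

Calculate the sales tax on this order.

Dress shirt €66.81: apparel → 0% → €0.00
T-shirt €34.77: apparel → 0% → €0.00
RC car €39.34: toys → 8.5% → €3.34
Spiral notebook €4.38: general merchandise → 9.75% → €0.43
Sushi platter €17.10: ready-to-eat food → 8% → €1.37
Mechanical keyboard €172.97: electronic goods → 6.75% → €11.68
External SSD (1 TB) €170.85: electronic goods → 6.75% → €11.53
Total tax = €3.34 + €0.43 + €1.37 + €11.68 + €11.53 = €28.35

€28.35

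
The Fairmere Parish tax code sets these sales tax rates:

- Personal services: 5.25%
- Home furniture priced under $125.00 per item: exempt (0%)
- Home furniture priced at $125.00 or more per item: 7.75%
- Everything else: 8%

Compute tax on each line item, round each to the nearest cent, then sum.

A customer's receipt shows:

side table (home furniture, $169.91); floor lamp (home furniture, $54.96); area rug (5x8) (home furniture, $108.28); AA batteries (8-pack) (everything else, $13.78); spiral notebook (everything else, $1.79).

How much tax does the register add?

Side table $169.91: home furniture, $125.00 or more → 7.75% → $13.17
Floor lamp $54.96: home furniture, under $125.00 → 0% → $0.00
Area rug (5x8) $108.28: home furniture, under $125.00 → 0% → $0.00
AA batteries (8-pack) $13.78: everything else → 8% → $1.10
Spiral notebook $1.79: everything else → 8% → $0.14
Total tax = $13.17 + $1.10 + $0.14 = $14.41

$14.41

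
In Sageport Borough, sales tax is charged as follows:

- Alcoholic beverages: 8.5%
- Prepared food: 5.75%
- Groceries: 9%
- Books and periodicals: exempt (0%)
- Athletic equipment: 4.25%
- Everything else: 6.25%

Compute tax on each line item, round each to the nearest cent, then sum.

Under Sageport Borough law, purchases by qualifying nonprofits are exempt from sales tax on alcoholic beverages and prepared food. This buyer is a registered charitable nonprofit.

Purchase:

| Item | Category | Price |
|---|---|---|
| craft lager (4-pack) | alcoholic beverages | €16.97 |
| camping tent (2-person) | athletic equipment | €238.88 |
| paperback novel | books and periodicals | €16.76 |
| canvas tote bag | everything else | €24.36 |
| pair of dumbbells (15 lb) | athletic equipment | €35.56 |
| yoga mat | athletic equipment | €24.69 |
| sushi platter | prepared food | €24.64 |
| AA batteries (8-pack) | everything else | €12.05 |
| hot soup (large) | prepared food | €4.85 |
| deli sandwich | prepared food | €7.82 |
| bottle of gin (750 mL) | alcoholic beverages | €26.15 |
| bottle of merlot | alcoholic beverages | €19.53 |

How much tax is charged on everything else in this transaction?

€2.27

Canvas tote bag €24.36: everything else → 6.25% → €1.52
AA batteries (8-pack) €12.05: everything else → 6.25% → €0.75
Tax on everything else = €1.52 + €0.75 = €2.27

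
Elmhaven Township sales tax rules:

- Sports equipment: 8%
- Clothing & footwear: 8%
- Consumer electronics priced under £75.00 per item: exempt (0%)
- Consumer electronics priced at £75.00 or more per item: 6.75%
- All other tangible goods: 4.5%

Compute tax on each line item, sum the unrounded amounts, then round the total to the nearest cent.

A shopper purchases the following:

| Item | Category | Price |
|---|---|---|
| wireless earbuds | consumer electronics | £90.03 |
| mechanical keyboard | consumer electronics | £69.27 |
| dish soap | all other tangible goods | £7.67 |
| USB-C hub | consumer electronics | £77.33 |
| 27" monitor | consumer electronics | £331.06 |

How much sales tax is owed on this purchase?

£33.99

Wireless earbuds £90.03: consumer electronics, £75.00 or more → 6.75% → £6.077025
Mechanical keyboard £69.27: consumer electronics, under £75.00 → 0% → £0.00
Dish soap £7.67: all other tangible goods → 4.5% → £0.34515
USB-C hub £77.33: consumer electronics, £75.00 or more → 6.75% → £5.219775
27" monitor £331.06: consumer electronics, £75.00 or more → 6.75% → £22.34655
Unrounded tax sum = £33.9885 → £33.99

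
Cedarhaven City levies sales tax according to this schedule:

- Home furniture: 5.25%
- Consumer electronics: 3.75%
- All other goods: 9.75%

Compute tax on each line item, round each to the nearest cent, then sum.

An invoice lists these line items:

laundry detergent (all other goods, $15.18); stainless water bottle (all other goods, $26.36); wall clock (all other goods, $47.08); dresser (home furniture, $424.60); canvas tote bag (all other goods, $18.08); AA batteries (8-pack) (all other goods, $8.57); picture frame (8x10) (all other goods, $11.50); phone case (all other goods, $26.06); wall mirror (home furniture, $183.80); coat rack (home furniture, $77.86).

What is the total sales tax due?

$50.93

Laundry detergent $15.18: all other goods → 9.75% → $1.48
Stainless water bottle $26.36: all other goods → 9.75% → $2.57
Wall clock $47.08: all other goods → 9.75% → $4.59
Dresser $424.60: home furniture → 5.25% → $22.29
Canvas tote bag $18.08: all other goods → 9.75% → $1.76
AA batteries (8-pack) $8.57: all other goods → 9.75% → $0.84
Picture frame (8x10) $11.50: all other goods → 9.75% → $1.12
Phone case $26.06: all other goods → 9.75% → $2.54
Wall mirror $183.80: home furniture → 5.25% → $9.65
Coat rack $77.86: home furniture → 5.25% → $4.09
Total tax = $1.48 + $2.57 + $4.59 + $22.29 + $1.76 + $0.84 + $1.12 + $2.54 + $9.65 + $4.09 = $50.93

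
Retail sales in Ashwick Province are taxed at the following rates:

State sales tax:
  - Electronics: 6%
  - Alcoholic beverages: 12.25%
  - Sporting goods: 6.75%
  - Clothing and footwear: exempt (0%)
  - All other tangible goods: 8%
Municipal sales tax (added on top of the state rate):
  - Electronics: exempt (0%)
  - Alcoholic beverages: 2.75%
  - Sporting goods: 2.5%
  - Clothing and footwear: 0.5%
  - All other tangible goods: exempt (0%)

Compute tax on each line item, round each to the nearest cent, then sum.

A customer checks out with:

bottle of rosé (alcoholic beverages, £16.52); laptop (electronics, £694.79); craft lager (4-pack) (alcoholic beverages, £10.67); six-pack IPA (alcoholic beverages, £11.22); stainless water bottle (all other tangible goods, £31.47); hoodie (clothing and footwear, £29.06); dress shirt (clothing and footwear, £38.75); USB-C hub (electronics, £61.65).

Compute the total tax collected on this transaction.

Bottle of rosé £16.52: alcoholic beverages → 12.25% + 2.75% municipal = 15% → £2.48
Laptop £694.79: electronics → 6% + 0% municipal = 6% → £41.69
Craft lager (4-pack) £10.67: alcoholic beverages → 12.25% + 2.75% municipal = 15% → £1.60
Six-pack IPA £11.22: alcoholic beverages → 12.25% + 2.75% municipal = 15% → £1.68
Stainless water bottle £31.47: all other tangible goods → 8% + 0% municipal = 8% → £2.52
Hoodie £29.06: clothing and footwear → 0% + 0.5% municipal = 0.5% → £0.15
Dress shirt £38.75: clothing and footwear → 0% + 0.5% municipal = 0.5% → £0.19
USB-C hub £61.65: electronics → 6% + 0% municipal = 6% → £3.70
Total tax = £2.48 + £41.69 + £1.60 + £1.68 + £2.52 + £0.15 + £0.19 + £3.70 = £54.01

£54.01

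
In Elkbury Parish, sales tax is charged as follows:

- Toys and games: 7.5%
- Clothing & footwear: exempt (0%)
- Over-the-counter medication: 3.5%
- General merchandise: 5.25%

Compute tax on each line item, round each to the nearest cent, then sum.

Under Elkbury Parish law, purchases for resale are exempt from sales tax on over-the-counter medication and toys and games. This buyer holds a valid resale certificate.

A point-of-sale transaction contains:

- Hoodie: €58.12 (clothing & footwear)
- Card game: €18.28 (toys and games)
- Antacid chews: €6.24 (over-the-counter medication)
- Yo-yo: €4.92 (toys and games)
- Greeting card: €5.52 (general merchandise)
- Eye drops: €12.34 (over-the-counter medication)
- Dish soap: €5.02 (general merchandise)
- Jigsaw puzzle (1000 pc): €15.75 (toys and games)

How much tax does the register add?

€0.55

Hoodie €58.12: clothing & footwear → 0% → €0.00
Card game €18.28: toys and games, buyer-exempt → 0% → €0.00
Antacid chews €6.24: over-the-counter medication, buyer-exempt → 0% → €0.00
Yo-yo €4.92: toys and games, buyer-exempt → 0% → €0.00
Greeting card €5.52: general merchandise → 5.25% → €0.29
Eye drops €12.34: over-the-counter medication, buyer-exempt → 0% → €0.00
Dish soap €5.02: general merchandise → 5.25% → €0.26
Jigsaw puzzle (1000 pc) €15.75: toys and games, buyer-exempt → 0% → €0.00
Total tax = €0.29 + €0.26 = €0.55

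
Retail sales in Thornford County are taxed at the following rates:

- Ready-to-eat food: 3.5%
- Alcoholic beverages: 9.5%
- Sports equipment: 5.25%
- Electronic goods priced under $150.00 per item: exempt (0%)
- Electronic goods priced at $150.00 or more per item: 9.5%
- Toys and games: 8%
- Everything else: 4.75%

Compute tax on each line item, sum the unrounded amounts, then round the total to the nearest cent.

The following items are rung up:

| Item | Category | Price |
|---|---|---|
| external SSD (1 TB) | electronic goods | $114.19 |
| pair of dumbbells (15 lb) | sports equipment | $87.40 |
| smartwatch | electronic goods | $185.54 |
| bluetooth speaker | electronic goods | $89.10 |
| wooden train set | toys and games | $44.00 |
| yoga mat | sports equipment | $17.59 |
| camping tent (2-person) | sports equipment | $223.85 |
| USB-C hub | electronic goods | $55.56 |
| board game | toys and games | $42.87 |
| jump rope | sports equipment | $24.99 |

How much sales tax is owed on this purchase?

External SSD (1 TB) $114.19: electronic goods, under $150.00 → 0% → $0.00
Pair of dumbbells (15 lb) $87.40: sports equipment → 5.25% → $4.5885
Smartwatch $185.54: electronic goods, $150.00 or more → 9.5% → $17.6263
Bluetooth speaker $89.10: electronic goods, under $150.00 → 0% → $0.00
Wooden train set $44.00: toys and games → 8% → $3.52
Yoga mat $17.59: sports equipment → 5.25% → $0.923475
Camping tent (2-person) $223.85: sports equipment → 5.25% → $11.752125
USB-C hub $55.56: electronic goods, under $150.00 → 0% → $0.00
Board game $42.87: toys and games → 8% → $3.4296
Jump rope $24.99: sports equipment → 5.25% → $1.311975
Unrounded tax sum = $43.151975 → $43.15

$43.15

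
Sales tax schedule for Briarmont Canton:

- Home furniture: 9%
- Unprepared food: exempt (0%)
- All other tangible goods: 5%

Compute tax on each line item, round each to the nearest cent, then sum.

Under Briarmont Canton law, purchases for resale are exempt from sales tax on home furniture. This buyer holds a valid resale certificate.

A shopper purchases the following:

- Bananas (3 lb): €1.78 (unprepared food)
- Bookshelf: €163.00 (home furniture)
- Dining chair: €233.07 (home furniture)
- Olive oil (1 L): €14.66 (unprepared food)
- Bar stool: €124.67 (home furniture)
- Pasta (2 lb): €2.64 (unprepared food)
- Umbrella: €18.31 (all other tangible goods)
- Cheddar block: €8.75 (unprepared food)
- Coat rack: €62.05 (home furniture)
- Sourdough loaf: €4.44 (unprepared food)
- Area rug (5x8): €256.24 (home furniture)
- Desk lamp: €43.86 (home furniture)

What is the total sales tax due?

Bananas (3 lb) €1.78: unprepared food → 0% → €0.00
Bookshelf €163.00: home furniture, buyer-exempt → 0% → €0.00
Dining chair €233.07: home furniture, buyer-exempt → 0% → €0.00
Olive oil (1 L) €14.66: unprepared food → 0% → €0.00
Bar stool €124.67: home furniture, buyer-exempt → 0% → €0.00
Pasta (2 lb) €2.64: unprepared food → 0% → €0.00
Umbrella €18.31: all other tangible goods → 5% → €0.92
Cheddar block €8.75: unprepared food → 0% → €0.00
Coat rack €62.05: home furniture, buyer-exempt → 0% → €0.00
Sourdough loaf €4.44: unprepared food → 0% → €0.00
Area rug (5x8) €256.24: home furniture, buyer-exempt → 0% → €0.00
Desk lamp €43.86: home furniture, buyer-exempt → 0% → €0.00
Total tax = €0.92

€0.92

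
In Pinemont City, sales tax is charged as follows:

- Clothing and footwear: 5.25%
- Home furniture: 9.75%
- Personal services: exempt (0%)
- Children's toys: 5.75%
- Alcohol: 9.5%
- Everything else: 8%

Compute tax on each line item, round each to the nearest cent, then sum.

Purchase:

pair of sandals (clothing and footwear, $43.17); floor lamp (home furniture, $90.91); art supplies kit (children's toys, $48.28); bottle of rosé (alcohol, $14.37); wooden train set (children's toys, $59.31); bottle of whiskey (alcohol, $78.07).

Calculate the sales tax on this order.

Pair of sandals $43.17: clothing and footwear → 5.25% → $2.27
Floor lamp $90.91: home furniture → 9.75% → $8.86
Art supplies kit $48.28: children's toys → 5.75% → $2.78
Bottle of rosé $14.37: alcohol → 9.5% → $1.37
Wooden train set $59.31: children's toys → 5.75% → $3.41
Bottle of whiskey $78.07: alcohol → 9.5% → $7.42
Total tax = $2.27 + $8.86 + $2.78 + $1.37 + $3.41 + $7.42 = $26.11

$26.11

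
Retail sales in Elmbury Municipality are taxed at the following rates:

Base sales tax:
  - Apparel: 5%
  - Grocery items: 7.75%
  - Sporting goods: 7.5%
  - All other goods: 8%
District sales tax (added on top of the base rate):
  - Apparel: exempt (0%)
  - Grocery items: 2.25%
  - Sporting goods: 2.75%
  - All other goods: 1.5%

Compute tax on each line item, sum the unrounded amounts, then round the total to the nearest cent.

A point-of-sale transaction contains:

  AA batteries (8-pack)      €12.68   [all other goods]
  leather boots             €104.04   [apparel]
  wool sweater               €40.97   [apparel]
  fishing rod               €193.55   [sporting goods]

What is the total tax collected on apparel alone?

Leather boots €104.04: apparel → 5% + 0% district = 5% → €5.202
Wool sweater €40.97: apparel → 5% + 0% district = 5% → €2.0485
Tax on apparel: unrounded sum = €7.2505 → €7.25

€7.25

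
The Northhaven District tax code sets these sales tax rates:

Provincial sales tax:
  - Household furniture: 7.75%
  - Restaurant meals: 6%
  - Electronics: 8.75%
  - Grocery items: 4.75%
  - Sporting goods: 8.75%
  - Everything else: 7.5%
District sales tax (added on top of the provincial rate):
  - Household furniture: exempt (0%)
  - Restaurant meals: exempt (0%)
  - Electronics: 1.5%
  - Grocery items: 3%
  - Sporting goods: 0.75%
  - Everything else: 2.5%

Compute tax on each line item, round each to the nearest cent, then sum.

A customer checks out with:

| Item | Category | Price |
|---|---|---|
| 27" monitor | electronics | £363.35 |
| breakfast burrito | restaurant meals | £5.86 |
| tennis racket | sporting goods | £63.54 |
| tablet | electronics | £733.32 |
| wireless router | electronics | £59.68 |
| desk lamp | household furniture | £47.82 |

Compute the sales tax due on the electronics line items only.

£118.53

27" monitor £363.35: electronics → 8.75% + 1.5% district = 10.25% → £37.24
Tablet £733.32: electronics → 8.75% + 1.5% district = 10.25% → £75.17
Wireless router £59.68: electronics → 8.75% + 1.5% district = 10.25% → £6.12
Tax on electronics = £37.24 + £75.17 + £6.12 = £118.53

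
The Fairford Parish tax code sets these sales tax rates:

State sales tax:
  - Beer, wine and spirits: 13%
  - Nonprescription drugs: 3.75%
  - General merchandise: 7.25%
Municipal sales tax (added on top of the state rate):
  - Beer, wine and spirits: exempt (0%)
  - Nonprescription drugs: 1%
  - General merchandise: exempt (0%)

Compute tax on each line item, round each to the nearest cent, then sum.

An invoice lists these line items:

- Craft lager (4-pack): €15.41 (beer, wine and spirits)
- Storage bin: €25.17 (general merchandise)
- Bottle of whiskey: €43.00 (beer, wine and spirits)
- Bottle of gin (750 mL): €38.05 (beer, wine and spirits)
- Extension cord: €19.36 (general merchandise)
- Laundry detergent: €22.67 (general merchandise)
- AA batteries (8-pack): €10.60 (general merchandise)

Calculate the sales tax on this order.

€18.17

Craft lager (4-pack) €15.41: beer, wine and spirits → 13% + 0% municipal = 13% → €2.00
Storage bin €25.17: general merchandise → 7.25% + 0% municipal = 7.25% → €1.82
Bottle of whiskey €43.00: beer, wine and spirits → 13% + 0% municipal = 13% → €5.59
Bottle of gin (750 mL) €38.05: beer, wine and spirits → 13% + 0% municipal = 13% → €4.95
Extension cord €19.36: general merchandise → 7.25% + 0% municipal = 7.25% → €1.40
Laundry detergent €22.67: general merchandise → 7.25% + 0% municipal = 7.25% → €1.64
AA batteries (8-pack) €10.60: general merchandise → 7.25% + 0% municipal = 7.25% → €0.77
Total tax = €2.00 + €1.82 + €5.59 + €4.95 + €1.40 + €1.64 + €0.77 = €18.17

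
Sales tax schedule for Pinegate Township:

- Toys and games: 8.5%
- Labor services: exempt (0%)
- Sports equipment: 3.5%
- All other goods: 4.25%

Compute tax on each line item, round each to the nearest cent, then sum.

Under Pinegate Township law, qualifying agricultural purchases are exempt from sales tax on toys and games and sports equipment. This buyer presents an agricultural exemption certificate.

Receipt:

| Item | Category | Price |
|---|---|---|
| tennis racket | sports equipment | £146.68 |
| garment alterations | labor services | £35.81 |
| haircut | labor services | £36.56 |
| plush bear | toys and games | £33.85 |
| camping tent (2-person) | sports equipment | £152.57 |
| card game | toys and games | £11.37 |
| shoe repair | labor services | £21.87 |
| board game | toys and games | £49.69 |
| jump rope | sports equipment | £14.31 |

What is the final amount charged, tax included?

Tennis racket £146.68: sports equipment, buyer-exempt → 0% → £0.00
Garment alterations £35.81: labor services → 0% → £0.00
Haircut £36.56: labor services → 0% → £0.00
Plush bear £33.85: toys and games, buyer-exempt → 0% → £0.00
Camping tent (2-person) £152.57: sports equipment, buyer-exempt → 0% → £0.00
Card game £11.37: toys and games, buyer-exempt → 0% → £0.00
Shoe repair £21.87: labor services → 0% → £0.00
Board game £49.69: toys and games, buyer-exempt → 0% → £0.00
Jump rope £14.31: sports equipment, buyer-exempt → 0% → £0.00
Subtotal = £502.71; tax = £0.00; total due = £502.71

£502.71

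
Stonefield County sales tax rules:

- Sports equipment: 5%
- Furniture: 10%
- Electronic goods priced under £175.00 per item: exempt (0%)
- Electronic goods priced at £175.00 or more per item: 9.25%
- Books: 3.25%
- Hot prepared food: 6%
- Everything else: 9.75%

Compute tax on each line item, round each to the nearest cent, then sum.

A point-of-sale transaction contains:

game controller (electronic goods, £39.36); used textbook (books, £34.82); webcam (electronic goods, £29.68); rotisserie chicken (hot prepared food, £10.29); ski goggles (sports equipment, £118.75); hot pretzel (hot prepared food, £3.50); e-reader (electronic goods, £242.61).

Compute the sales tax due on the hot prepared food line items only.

£0.83

Rotisserie chicken £10.29: hot prepared food → 6% → £0.62
Hot pretzel £3.50: hot prepared food → 6% → £0.21
Tax on hot prepared food = £0.62 + £0.21 = £0.83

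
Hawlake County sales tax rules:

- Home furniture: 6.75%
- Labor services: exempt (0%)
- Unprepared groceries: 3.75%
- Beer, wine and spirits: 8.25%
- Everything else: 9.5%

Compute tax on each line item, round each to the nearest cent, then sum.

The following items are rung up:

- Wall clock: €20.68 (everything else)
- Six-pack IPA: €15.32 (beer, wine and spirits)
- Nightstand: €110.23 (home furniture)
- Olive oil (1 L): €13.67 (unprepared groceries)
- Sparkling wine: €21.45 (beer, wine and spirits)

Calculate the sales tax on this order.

Wall clock €20.68: everything else → 9.5% → €1.96
Six-pack IPA €15.32: beer, wine and spirits → 8.25% → €1.26
Nightstand €110.23: home furniture → 6.75% → €7.44
Olive oil (1 L) €13.67: unprepared groceries → 3.75% → €0.51
Sparkling wine €21.45: beer, wine and spirits → 8.25% → €1.77
Total tax = €1.96 + €1.26 + €7.44 + €0.51 + €1.77 = €12.94

€12.94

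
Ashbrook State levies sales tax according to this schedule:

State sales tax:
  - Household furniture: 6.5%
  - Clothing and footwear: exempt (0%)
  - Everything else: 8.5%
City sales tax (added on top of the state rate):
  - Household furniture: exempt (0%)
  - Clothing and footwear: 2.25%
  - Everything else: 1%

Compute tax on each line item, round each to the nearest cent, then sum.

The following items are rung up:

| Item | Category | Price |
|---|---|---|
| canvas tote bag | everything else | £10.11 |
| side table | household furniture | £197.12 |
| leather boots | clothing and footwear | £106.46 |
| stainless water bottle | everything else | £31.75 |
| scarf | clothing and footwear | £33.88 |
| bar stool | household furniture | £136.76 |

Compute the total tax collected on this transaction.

Canvas tote bag £10.11: everything else → 8.5% + 1% city = 9.5% → £0.96
Side table £197.12: household furniture → 6.5% + 0% city = 6.5% → £12.81
Leather boots £106.46: clothing and footwear → 0% + 2.25% city = 2.25% → £2.40
Stainless water bottle £31.75: everything else → 8.5% + 1% city = 9.5% → £3.02
Scarf £33.88: clothing and footwear → 0% + 2.25% city = 2.25% → £0.76
Bar stool £136.76: household furniture → 6.5% + 0% city = 6.5% → £8.89
Total tax = £0.96 + £12.81 + £2.40 + £3.02 + £0.76 + £8.89 = £28.84

£28.84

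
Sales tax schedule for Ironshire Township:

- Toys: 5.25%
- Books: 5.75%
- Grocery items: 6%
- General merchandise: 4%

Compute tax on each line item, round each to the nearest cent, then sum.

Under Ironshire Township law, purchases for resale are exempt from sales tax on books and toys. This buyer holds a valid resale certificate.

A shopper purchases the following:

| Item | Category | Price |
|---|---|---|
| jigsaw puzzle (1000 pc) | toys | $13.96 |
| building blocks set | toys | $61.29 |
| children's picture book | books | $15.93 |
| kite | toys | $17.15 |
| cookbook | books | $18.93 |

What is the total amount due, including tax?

$127.26

Jigsaw puzzle (1000 pc) $13.96: toys, buyer-exempt → 0% → $0.00
Building blocks set $61.29: toys, buyer-exempt → 0% → $0.00
Children's picture book $15.93: books, buyer-exempt → 0% → $0.00
Kite $17.15: toys, buyer-exempt → 0% → $0.00
Cookbook $18.93: books, buyer-exempt → 0% → $0.00
Subtotal = $127.26; tax = $0.00; total due = $127.26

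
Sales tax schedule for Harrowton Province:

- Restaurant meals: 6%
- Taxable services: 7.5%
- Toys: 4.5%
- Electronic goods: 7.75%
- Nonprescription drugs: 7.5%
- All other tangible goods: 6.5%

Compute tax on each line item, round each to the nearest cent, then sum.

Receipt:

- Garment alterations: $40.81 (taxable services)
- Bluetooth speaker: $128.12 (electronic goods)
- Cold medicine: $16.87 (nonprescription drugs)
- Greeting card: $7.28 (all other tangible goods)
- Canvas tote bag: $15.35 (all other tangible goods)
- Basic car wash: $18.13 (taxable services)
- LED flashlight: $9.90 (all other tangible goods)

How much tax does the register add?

Garment alterations $40.81: taxable services → 7.5% → $3.06
Bluetooth speaker $128.12: electronic goods → 7.75% → $9.93
Cold medicine $16.87: nonprescription drugs → 7.5% → $1.27
Greeting card $7.28: all other tangible goods → 6.5% → $0.47
Canvas tote bag $15.35: all other tangible goods → 6.5% → $1.00
Basic car wash $18.13: taxable services → 7.5% → $1.36
LED flashlight $9.90: all other tangible goods → 6.5% → $0.64
Total tax = $3.06 + $9.93 + $1.27 + $0.47 + $1.00 + $1.36 + $0.64 = $17.73

$17.73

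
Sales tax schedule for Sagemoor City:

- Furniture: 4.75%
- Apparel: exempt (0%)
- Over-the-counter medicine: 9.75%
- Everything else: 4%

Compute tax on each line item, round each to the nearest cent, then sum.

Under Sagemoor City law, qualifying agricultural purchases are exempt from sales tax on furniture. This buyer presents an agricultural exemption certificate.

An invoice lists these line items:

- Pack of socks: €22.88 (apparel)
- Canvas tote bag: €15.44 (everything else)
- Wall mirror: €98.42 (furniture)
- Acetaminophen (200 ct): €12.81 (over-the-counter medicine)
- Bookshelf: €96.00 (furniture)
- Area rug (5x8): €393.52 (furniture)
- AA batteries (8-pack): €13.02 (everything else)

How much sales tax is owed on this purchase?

Pack of socks €22.88: apparel → 0% → €0.00
Canvas tote bag €15.44: everything else → 4% → €0.62
Wall mirror €98.42: furniture, buyer-exempt → 0% → €0.00
Acetaminophen (200 ct) €12.81: over-the-counter medicine → 9.75% → €1.25
Bookshelf €96.00: furniture, buyer-exempt → 0% → €0.00
Area rug (5x8) €393.52: furniture, buyer-exempt → 0% → €0.00
AA batteries (8-pack) €13.02: everything else → 4% → €0.52
Total tax = €0.62 + €1.25 + €0.52 = €2.39

€2.39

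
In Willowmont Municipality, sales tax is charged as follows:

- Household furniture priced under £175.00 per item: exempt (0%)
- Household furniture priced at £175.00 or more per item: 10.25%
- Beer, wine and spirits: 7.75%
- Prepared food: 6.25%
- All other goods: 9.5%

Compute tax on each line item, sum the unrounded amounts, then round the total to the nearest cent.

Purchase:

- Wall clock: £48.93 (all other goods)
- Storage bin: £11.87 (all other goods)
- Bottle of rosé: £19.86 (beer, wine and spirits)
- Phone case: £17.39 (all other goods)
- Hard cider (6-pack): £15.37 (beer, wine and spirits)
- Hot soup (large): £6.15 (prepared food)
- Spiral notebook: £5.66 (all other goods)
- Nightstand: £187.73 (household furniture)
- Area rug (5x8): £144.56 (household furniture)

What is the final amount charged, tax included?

Wall clock £48.93: all other goods → 9.5% → £4.64835
Storage bin £11.87: all other goods → 9.5% → £1.12765
Bottle of rosé £19.86: beer, wine and spirits → 7.75% → £1.53915
Phone case £17.39: all other goods → 9.5% → £1.65205
Hard cider (6-pack) £15.37: beer, wine and spirits → 7.75% → £1.191175
Hot soup (large) £6.15: prepared food → 6.25% → £0.384375
Spiral notebook £5.66: all other goods → 9.5% → £0.5377
Nightstand £187.73: household furniture, £175.00 or more → 10.25% → £19.242325
Area rug (5x8) £144.56: household furniture, under £175.00 → 0% → £0.00
Subtotal = £457.52; unrounded tax = £30.322775 → £30.32; total due = £487.84

£487.84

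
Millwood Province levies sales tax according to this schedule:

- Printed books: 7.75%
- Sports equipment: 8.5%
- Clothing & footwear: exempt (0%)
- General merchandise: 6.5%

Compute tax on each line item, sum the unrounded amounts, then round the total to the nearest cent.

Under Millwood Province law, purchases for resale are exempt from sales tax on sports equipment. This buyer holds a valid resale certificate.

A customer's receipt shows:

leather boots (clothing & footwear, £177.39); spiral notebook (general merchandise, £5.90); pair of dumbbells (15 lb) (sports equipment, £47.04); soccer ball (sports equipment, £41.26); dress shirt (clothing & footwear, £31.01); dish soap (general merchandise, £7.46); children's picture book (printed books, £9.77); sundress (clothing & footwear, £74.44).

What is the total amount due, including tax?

£395.90

Leather boots £177.39: clothing & footwear → 0% → £0.00
Spiral notebook £5.90: general merchandise → 6.5% → £0.3835
Pair of dumbbells (15 lb) £47.04: sports equipment, buyer-exempt → 0% → £0.00
Soccer ball £41.26: sports equipment, buyer-exempt → 0% → £0.00
Dress shirt £31.01: clothing & footwear → 0% → £0.00
Dish soap £7.46: general merchandise → 6.5% → £0.4849
Children's picture book £9.77: printed books → 7.75% → £0.757175
Sundress £74.44: clothing & footwear → 0% → £0.00
Subtotal = £394.27; unrounded tax = £1.625575 → £1.63; total due = £395.90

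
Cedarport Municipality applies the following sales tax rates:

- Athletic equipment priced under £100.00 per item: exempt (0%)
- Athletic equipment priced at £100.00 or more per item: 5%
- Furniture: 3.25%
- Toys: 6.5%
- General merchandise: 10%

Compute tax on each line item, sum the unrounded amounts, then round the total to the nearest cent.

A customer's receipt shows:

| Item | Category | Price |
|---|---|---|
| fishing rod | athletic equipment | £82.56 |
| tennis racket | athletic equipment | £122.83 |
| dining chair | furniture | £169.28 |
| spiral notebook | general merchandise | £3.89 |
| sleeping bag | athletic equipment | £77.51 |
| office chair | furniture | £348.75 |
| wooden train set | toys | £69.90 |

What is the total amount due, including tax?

£902.63

Fishing rod £82.56: athletic equipment, under £100.00 → 0% → £0.00
Tennis racket £122.83: athletic equipment, £100.00 or more → 5% → £6.1415
Dining chair £169.28: furniture → 3.25% → £5.5016
Spiral notebook £3.89: general merchandise → 10% → £0.389
Sleeping bag £77.51: athletic equipment, under £100.00 → 0% → £0.00
Office chair £348.75: furniture → 3.25% → £11.334375
Wooden train set £69.90: toys → 6.5% → £4.5435
Subtotal = £874.72; unrounded tax = £27.909975 → £27.91; total due = £902.63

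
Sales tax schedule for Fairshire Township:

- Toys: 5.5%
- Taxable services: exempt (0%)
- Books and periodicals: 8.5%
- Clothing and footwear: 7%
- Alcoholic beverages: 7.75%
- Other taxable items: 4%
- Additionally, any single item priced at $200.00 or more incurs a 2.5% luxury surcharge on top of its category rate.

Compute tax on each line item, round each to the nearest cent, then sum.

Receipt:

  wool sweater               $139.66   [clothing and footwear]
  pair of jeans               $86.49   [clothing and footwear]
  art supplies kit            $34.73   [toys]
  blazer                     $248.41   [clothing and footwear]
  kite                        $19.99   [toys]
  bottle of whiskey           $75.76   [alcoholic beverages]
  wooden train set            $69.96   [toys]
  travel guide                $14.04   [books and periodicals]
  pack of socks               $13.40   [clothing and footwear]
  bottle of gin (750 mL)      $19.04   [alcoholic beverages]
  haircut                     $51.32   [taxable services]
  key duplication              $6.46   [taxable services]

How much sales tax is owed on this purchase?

$55.77

Wool sweater $139.66: clothing and footwear → 7% → $9.78
Pair of jeans $86.49: clothing and footwear → 7% → $6.05
Art supplies kit $34.73: toys → 5.5% → $1.91
Blazer $248.41: clothing and footwear → 7% + 2.5% surcharge = 9.5% → $23.60
Kite $19.99: toys → 5.5% → $1.10
Bottle of whiskey $75.76: alcoholic beverages → 7.75% → $5.87
Wooden train set $69.96: toys → 5.5% → $3.85
Travel guide $14.04: books and periodicals → 8.5% → $1.19
Pack of socks $13.40: clothing and footwear → 7% → $0.94
Bottle of gin (750 mL) $19.04: alcoholic beverages → 7.75% → $1.48
Haircut $51.32: taxable services → 0% → $0.00
Key duplication $6.46: taxable services → 0% → $0.00
Total tax = $9.78 + $6.05 + $1.91 + $23.60 + $1.10 + $5.87 + $3.85 + $1.19 + $0.94 + $1.48 = $55.77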